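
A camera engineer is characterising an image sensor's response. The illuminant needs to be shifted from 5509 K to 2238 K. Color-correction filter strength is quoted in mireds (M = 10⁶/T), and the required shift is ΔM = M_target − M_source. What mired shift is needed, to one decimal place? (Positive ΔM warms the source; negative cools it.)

+265.3 mireds

M_source = 10⁶/5509 = 181.521; M_target = 10⁶/2238 = 446.828.
ΔM = 446.828 − 181.521 = 265.306 → +265.3 mireds, a warming shift.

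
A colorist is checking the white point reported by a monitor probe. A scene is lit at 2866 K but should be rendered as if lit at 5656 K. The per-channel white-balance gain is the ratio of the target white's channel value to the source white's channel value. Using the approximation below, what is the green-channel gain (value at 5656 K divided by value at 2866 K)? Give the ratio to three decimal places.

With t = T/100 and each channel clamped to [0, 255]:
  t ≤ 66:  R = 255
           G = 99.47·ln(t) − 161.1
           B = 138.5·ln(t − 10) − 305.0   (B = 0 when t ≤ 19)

1.392

At 2866 K (t = 28.66):
  G = 99.47·ln 28.66 − 161.1 = 99.47·3.3555 − 161.1 = 172.672.
At 5656 K (t = 56.56):
  G = 99.47·ln 56.56 − 161.1 = 99.47·4.0353 − 161.1 = 240.291.
Gain = 240.291 / 172.672 = 1.3916 → 1.392.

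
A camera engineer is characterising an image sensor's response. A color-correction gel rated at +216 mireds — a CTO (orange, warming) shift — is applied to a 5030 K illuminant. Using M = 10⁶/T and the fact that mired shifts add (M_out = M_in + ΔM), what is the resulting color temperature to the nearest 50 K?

M_in = 10⁶/5030 = 198.81 mireds.
M_out = 198.81 + (+216) = 414.81 mireds.
T_out = 10⁶/414.81 = 2410.8 K → 2400 K.

2400 K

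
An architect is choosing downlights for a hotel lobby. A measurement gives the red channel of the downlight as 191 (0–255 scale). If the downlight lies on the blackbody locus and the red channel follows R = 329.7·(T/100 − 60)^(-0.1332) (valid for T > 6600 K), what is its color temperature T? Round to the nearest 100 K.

12000 K

(t − 60)^(-0.1332) = 191/329.7 = 0.57931.
t − 60 = 0.57931^(1/-0.1332) = 0.57931^(-7.508) = 60.245, so t = 120.245.
T = 100·t = 12025 K → 12000 K to the nearest 100 K.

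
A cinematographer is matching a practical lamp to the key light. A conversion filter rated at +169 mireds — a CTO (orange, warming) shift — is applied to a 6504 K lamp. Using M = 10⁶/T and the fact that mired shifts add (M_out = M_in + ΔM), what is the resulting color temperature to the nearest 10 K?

3100 K

M_in = 10⁶/6504 = 153.75 mireds.
M_out = 153.75 + (+169) = 322.75 mireds.
T_out = 10⁶/322.75 = 3098.4 K → 3100 K.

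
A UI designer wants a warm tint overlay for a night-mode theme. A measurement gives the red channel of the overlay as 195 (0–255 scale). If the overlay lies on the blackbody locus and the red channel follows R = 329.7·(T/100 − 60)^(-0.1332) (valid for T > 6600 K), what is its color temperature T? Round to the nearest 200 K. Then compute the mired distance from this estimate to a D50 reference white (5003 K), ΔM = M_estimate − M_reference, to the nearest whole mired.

-111 mireds

(t − 60)^(-0.1332) = 195/329.7 = 0.59145.
t − 60 = 0.59145^(1/-0.1332) = 0.59145^(-7.508) = 51.564, so t = 111.564.
T = 100·t = 11156 K → 11200 K to the nearest 200 K.
M_estimate = 10⁶/11200 = 89.29; M_reference = 10⁶/5003 = 199.88.
ΔM = 89.29 − 199.88 = -110.59 → -111 mireds.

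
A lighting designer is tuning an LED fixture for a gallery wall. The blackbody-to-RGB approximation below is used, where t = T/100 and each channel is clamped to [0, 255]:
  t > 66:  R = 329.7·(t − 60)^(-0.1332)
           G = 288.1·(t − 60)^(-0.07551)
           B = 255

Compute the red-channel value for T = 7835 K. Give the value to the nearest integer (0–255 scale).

t = 7835/100 = 78.35; the t > 66 branch applies.
R = 329.7·(78.35 − 60)^(-0.1332) = 329.7·18.35^(-0.1332) = 329.7·0.67871 = 223.770.
Rounded: 224.

224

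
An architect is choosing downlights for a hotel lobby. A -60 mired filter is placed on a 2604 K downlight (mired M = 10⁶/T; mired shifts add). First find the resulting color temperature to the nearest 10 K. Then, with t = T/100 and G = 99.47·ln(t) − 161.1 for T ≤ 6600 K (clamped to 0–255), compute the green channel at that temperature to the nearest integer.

M_in = 10⁶/2604 = 384.02; M_out = 384.02 + (-60) = 324.02.
T_out = 10⁶/324.02 = 3086.2 K → 3090 K; t = 30.9.
G = 99.47·ln 30.9 − 161.1 = 99.47·3.4308 − 161.1 = 180.157.
Rounded: 180.

180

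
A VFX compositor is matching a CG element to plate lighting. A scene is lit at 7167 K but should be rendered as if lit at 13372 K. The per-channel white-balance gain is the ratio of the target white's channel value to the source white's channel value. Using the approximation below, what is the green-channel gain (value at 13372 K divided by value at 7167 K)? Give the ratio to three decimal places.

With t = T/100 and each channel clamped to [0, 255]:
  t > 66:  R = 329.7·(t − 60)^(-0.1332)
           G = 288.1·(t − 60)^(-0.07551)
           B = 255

0.870

At 7167 K (t = 71.67):
  G = 288.1·(71.67 − 60)^(-0.07551) = 288.1·11.67^(-0.07551) = 288.1·0.83066 = 239.314.
At 13372 K (t = 133.72):
  G = 288.1·(133.72 − 60)^(-0.07551) = 288.1·73.72^(-0.07551) = 288.1·0.72273 = 208.220.
Gain = 208.220 / 239.314 = 0.8701 → 0.870.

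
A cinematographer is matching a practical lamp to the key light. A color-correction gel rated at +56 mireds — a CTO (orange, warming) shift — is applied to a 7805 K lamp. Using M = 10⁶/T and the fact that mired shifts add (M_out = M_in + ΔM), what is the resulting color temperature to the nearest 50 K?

5450 K

M_in = 10⁶/7805 = 128.12 mireds.
M_out = 128.12 + (+56) = 184.12 mireds.
T_out = 10⁶/184.12 = 5431.2 K → 5450 K.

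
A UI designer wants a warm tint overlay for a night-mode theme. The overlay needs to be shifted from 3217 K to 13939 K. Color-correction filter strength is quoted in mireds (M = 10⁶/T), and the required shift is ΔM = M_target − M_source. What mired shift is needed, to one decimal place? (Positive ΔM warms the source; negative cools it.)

-239.1 mireds

M_source = 10⁶/3217 = 310.849; M_target = 10⁶/13939 = 71.741.
ΔM = 71.741 − 310.849 = -239.107 → -239.1 mireds, a cooling shift.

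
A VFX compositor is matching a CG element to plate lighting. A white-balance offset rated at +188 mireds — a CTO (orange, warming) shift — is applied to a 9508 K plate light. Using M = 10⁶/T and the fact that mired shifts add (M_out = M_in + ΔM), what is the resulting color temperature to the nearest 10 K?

M_in = 10⁶/9508 = 105.17 mireds.
M_out = 105.17 + (+188) = 293.17 mireds.
T_out = 10⁶/293.17 = 3410.9 K → 3410 K.

3410 K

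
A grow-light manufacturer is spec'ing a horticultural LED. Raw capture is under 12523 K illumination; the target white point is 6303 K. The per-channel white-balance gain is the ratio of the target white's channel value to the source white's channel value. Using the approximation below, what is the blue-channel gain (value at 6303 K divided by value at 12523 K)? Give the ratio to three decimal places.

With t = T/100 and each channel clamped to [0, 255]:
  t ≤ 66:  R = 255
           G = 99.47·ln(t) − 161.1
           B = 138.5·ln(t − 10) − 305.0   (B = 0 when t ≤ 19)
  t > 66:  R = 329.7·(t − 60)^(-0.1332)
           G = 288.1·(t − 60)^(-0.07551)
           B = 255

0.961

At 12523 K (t = 125.23):
  B = 255 by definition for t > 66.
At 6303 K (t = 63.03):
  B = 138.5·ln(63.03 − 10) − 305.0 = 138.5·ln 53.03 − 305.0 = 138.5·3.9709 − 305.0 = 244.964.
Gain = 244.964 / 255.000 = 0.9606 → 0.961.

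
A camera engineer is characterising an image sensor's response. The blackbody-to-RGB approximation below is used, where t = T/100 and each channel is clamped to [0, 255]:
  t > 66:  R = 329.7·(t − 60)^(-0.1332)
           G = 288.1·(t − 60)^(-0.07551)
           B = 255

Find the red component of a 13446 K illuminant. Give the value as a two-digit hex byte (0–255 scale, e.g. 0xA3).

t = 13446/100 = 134.46; the t > 66 branch applies.
R = 329.7·(134.46 − 60)^(-0.1332) = 329.7·74.46^(-0.1332) = 329.7·0.56320 = 185.686.
Rounded: 186; in hex, 0xBA.

0xBA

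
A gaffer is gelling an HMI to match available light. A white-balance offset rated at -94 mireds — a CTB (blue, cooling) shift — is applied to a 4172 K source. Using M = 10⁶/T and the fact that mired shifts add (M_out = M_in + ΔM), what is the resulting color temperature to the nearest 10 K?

6860 K

M_in = 10⁶/4172 = 239.69 mireds.
M_out = 239.69 + (-94) = 145.69 mireds.
T_out = 10⁶/145.69 = 6863.7 K → 6860 K.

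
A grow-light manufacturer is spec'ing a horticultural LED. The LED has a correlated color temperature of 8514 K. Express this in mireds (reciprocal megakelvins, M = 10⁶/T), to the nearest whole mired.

117 mireds

M = 10⁶ / 8514 = 117.454 → 117 mireds.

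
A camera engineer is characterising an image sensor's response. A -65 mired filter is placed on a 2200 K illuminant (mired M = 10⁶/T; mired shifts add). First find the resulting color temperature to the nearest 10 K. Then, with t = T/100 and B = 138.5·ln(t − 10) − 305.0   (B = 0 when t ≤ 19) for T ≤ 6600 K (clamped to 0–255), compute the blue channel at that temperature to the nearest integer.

76

M_in = 10⁶/2200 = 454.55; M_out = 454.55 + (-65) = 389.55.
T_out = 10⁶/389.55 = 2567.1 K → 2570 K; t = 25.7.
B = 138.5·ln(25.7 − 10) − 305.0 = 138.5·ln 15.7 − 305.0 = 138.5·2.7537 − 305.0 = 76.382.
Rounded: 76.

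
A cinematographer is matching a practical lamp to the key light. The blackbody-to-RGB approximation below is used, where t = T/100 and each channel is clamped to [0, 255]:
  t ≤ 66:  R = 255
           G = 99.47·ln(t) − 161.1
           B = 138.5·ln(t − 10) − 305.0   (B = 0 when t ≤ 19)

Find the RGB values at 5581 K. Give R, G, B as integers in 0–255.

t = 5581/100 = 55.81; the t ≤ 66 branch applies.
R = 255 by definition for t ≤ 66.
G = 99.47·ln 55.81 − 161.1 = 99.47·4.0220 − 161.1 = 238.964.
B = 138.5·ln(55.81 − 10) − 305.0 = 138.5·ln 45.81 − 305.0 = 138.5·3.8245 − 305.0 = 224.694.
Rounded: (255, 239, 225).

R=255, G=239, B=225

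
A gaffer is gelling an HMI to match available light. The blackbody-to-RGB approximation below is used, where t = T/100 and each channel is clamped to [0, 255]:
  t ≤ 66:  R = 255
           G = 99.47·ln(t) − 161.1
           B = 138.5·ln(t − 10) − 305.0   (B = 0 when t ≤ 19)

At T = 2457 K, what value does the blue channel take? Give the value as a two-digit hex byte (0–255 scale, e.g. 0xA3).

t = 2457/100 = 24.57; the t ≤ 66 branch applies.
B = 138.5·ln(24.57 − 10) − 305.0 = 138.5·ln 14.57 − 305.0 = 138.5·2.6790 − 305.0 = 66.037.
Rounded: 66; in hex, 0x42.

0x42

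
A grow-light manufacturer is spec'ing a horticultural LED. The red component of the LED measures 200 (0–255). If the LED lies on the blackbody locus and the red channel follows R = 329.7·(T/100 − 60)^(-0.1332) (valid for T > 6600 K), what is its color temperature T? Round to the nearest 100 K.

10300 K

(t − 60)^(-0.1332) = 200/329.7 = 0.60661.
t − 60 = 0.60661^(1/-0.1332) = 0.60661^(-7.508) = 42.638, so t = 102.638.
T = 100·t = 10264 K → 10300 K to the nearest 100 K.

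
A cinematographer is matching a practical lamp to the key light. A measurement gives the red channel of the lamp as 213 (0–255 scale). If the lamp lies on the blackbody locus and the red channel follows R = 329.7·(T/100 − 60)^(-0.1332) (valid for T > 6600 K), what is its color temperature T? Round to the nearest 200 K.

(t − 60)^(-0.1332) = 213/329.7 = 0.64604.
t − 60 = 0.64604^(1/-0.1332) = 0.64604^(-7.508) = 26.575, so t = 86.575.
T = 100·t = 8657 K → 8600 K to the nearest 200 K.

8600 K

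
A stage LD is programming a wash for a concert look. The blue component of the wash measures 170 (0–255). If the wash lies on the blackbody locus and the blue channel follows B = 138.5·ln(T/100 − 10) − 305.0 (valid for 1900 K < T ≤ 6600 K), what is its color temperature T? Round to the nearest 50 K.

ln(t − 10) = (170 + 305.0) / 138.5 = 3.4296.
t − 10 = e^3.4296 = 30.864, so t = 40.864.
T = 100·t = 4086 K → 4100 K to the nearest 50 K.

4100 K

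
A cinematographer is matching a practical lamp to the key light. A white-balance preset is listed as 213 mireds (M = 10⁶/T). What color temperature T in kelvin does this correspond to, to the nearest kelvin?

T = 10⁶ / 213 = 4694.84 K → 4695 K.

4695 K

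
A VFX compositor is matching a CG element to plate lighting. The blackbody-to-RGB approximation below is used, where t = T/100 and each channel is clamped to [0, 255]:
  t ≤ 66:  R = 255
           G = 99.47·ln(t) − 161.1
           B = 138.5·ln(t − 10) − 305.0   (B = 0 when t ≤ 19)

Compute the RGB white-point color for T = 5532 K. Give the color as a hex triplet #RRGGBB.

t = 5532/100 = 55.32; the t ≤ 66 branch applies.
R = 255 by definition for t ≤ 66.
G = 99.47·ln 55.32 − 161.1 = 99.47·4.0131 − 161.1 = 238.086.
B = 138.5·ln(55.32 − 10) − 305.0 = 138.5·ln 45.32 − 305.0 = 138.5·3.8137 − 305.0 = 223.204.
Rounded: (255, 238, 223).
In hex: #FFEEDF.

#FFEEDF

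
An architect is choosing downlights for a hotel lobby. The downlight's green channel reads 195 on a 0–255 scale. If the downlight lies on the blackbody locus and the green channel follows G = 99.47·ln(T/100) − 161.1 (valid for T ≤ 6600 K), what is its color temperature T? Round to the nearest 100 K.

3600 K

ln t = (195 + 161.1) / 99.47 = 3.5800.
t = e^3.5800 = 35.873.
T = 100·t = 3587 K → 3600 K to the nearest 100 K.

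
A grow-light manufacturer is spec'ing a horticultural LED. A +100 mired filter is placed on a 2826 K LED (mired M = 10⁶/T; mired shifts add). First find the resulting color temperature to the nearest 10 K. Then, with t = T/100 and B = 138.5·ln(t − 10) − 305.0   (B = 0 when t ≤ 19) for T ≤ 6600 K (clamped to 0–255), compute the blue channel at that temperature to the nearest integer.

M_in = 10⁶/2826 = 353.86; M_out = 353.86 + (+100) = 453.86.
T_out = 10⁶/453.86 = 2203.3 K → 2200 K; t = 22.
B = 138.5·ln(22 − 10) − 305.0 = 138.5·ln 12 − 305.0 = 138.5·2.4849 − 305.0 = 39.160.
Rounded: 39.

39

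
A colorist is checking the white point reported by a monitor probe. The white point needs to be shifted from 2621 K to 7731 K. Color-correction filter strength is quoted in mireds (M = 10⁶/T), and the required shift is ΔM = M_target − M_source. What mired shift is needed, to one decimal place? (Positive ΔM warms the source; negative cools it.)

M_source = 10⁶/2621 = 381.534; M_target = 10⁶/7731 = 129.349.
ΔM = 129.349 − 381.534 = -252.184 → -252.2 mireds, a cooling shift.

-252.2 mireds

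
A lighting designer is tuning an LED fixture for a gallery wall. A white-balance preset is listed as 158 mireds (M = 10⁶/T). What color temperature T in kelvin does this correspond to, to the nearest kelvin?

6329 K

T = 10⁶ / 158 = 6329.11 K → 6329 K.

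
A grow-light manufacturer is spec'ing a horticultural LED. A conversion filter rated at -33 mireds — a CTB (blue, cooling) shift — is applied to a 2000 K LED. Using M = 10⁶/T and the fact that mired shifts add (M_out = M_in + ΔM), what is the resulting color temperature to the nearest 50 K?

2150 K

M_in = 10⁶/2000 = 500.00 mireds.
M_out = 500.00 + (-33) = 467.00 mireds.
T_out = 10⁶/467.00 = 2141.3 K → 2150 K.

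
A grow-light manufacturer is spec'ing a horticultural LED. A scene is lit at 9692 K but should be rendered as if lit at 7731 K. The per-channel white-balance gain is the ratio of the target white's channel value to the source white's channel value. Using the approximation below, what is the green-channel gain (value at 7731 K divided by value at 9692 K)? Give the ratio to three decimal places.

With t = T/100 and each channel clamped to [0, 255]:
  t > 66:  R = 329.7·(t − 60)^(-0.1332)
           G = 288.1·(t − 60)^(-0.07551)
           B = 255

1.059

At 9692 K (t = 96.92):
  G = 288.1·(96.92 − 60)^(-0.07551) = 288.1·36.92^(-0.07551) = 288.1·0.76148 = 219.381.
At 7731 K (t = 77.31):
  G = 288.1·(77.31 − 60)^(-0.07551) = 288.1·17.31^(-0.07551) = 288.1·0.80630 = 232.295.
Gain = 232.295 / 219.381 = 1.0589 → 1.059.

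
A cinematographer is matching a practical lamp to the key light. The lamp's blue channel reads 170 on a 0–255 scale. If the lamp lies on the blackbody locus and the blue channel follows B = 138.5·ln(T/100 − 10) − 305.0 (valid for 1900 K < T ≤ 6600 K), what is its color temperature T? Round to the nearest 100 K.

4100 K

ln(t − 10) = (170 + 305.0) / 138.5 = 3.4296.
t − 10 = e^3.4296 = 30.864, so t = 40.864.
T = 100·t = 4086 K → 4100 K to the nearest 100 K.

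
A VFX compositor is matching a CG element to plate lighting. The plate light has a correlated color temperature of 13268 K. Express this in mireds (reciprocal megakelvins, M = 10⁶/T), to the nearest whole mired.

75 mireds

M = 10⁶ / 13268 = 75.369 → 75 mireds.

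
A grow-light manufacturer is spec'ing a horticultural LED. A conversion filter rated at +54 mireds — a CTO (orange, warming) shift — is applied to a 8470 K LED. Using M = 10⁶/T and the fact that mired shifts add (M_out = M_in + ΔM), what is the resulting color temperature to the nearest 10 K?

5810 K

M_in = 10⁶/8470 = 118.06 mireds.
M_out = 118.06 + (+54) = 172.06 mireds.
T_out = 10⁶/172.06 = 5811.8 K → 5810 K.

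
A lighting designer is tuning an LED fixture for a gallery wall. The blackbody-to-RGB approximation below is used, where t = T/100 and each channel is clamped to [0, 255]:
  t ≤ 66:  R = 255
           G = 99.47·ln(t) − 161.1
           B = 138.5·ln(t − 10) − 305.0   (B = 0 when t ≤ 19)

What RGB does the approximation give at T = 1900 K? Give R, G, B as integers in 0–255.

t = 1900/100 = 19; the t ≤ 66 branch applies.
R = 255 by definition for t ≤ 66.
G = 99.47·ln 19 − 161.1 = 99.47·2.9444 − 161.1 = 131.783.
t = 19 ≤ 19, so B = 0.
Rounded: (255, 132, 0).

R=255, G=132, B=0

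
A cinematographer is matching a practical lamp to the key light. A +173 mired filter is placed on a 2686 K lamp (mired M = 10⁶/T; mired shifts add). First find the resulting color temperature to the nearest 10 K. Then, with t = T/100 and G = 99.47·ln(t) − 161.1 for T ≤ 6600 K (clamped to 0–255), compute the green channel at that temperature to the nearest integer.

128

M_in = 10⁶/2686 = 372.30; M_out = 372.30 + (+173) = 545.30.
T_out = 10⁶/545.30 = 1833.9 K → 1830 K; t = 18.3.
G = 99.47·ln 18.3 − 161.1 = 99.47·2.9069 − 161.1 = 128.049.
Rounded: 128.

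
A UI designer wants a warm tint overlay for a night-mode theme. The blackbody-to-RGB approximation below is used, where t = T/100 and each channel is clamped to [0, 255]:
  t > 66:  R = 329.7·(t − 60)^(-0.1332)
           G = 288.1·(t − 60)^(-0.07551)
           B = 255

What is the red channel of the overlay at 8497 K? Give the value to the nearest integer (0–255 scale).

215

t = 8497/100 = 84.97; the t > 66 branch applies.
R = 329.7·(84.97 − 60)^(-0.1332) = 329.7·24.97^(-0.1332) = 329.7·0.65142 = 214.775.
Rounded: 215.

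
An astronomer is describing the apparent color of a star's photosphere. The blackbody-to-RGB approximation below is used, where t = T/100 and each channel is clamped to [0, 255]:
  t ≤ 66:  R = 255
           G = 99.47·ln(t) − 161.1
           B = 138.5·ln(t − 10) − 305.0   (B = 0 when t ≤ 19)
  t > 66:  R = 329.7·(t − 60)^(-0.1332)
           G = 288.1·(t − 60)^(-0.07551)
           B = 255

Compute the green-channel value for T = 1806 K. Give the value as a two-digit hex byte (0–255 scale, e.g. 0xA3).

0x7F

t = 1806/100 = 18.06; the t ≤ 66 branch applies.
G = 99.47·ln 18.06 − 161.1 = 99.47·2.8937 − 161.1 = 126.736.
Rounded: 127; in hex, 0x7F.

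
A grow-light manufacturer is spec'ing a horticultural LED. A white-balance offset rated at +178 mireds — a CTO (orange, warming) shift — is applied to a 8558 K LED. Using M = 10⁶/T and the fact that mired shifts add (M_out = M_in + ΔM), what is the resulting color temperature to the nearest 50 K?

M_in = 10⁶/8558 = 116.85 mireds.
M_out = 116.85 + (+178) = 294.85 mireds.
T_out = 10⁶/294.85 = 3391.6 K → 3400 K.

3400 K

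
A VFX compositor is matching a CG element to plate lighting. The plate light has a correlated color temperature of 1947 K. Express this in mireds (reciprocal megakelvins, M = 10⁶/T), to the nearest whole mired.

M = 10⁶ / 1947 = 513.611 → 514 mireds.

514 mireds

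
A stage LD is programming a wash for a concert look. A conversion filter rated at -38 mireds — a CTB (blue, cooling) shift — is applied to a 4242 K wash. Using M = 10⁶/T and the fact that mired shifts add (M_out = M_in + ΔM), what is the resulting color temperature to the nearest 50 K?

5050 K

M_in = 10⁶/4242 = 235.74 mireds.
M_out = 235.74 + (-38) = 197.74 mireds.
T_out = 10⁶/197.74 = 5057.2 K → 5050 K.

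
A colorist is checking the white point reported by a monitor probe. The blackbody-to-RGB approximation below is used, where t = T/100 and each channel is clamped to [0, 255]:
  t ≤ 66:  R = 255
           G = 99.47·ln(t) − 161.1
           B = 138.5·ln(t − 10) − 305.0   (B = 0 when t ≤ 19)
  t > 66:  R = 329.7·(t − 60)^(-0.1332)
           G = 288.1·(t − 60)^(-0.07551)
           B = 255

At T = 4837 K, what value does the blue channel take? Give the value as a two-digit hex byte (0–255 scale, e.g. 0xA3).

t = 4837/100 = 48.37; the t ≤ 66 branch applies.
B = 138.5·ln(48.37 − 10) − 305.0 = 138.5·ln 38.37 − 305.0 = 138.5·3.6473 − 305.0 = 200.148.
Rounded: 200; in hex, 0xC8.

0xC8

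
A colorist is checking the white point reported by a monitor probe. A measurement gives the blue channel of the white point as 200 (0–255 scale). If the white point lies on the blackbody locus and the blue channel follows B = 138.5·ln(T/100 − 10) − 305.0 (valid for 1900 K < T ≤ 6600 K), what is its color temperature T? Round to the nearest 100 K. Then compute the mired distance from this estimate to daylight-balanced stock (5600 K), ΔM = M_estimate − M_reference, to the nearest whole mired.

ln(t − 10) = (200 + 305.0) / 138.5 = 3.6462.
t − 10 = e^3.6462 = 38.329, so t = 48.329.
T = 100·t = 4833 K → 4800 K to the nearest 100 K.
M_estimate = 10⁶/4800 = 208.33; M_reference = 10⁶/5600 = 178.57.
ΔM = 208.33 − 178.57 = 29.76 → +30 mireds.

+30 mireds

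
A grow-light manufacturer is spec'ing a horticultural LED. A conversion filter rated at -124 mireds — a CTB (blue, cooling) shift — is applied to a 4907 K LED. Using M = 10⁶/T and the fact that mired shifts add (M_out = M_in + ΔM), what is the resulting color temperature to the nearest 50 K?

M_in = 10⁶/4907 = 203.79 mireds.
M_out = 203.79 + (-124) = 79.79 mireds.
T_out = 10⁶/79.79 = 12532.8 K → 12550 K.

12550 K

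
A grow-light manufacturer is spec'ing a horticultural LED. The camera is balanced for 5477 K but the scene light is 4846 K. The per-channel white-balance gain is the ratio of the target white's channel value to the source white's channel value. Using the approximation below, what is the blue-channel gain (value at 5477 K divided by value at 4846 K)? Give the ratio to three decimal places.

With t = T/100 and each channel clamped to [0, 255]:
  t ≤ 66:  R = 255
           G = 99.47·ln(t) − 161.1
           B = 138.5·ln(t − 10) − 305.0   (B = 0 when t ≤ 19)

At 4846 K (t = 48.46):
  B = 138.5·ln(48.46 − 10) − 305.0 = 138.5·ln 38.46 − 305.0 = 138.5·3.6496 − 305.0 = 200.472.
At 5477 K (t = 54.77):
  B = 138.5·ln(54.77 − 10) − 305.0 = 138.5·ln 44.77 − 305.0 = 138.5·3.8015 − 305.0 = 221.513.
Gain = 221.513 / 200.472 = 1.1050 → 1.105.

1.105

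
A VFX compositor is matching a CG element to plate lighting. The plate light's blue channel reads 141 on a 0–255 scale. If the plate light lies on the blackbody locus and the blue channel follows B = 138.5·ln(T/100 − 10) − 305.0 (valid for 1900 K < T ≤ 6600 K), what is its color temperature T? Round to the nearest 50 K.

ln(t − 10) = (141 + 305.0) / 138.5 = 3.2202.
t − 10 = e^3.2202 = 25.034, so t = 35.034.
T = 100·t = 3503 K → 3500 K to the nearest 50 K.

3500 K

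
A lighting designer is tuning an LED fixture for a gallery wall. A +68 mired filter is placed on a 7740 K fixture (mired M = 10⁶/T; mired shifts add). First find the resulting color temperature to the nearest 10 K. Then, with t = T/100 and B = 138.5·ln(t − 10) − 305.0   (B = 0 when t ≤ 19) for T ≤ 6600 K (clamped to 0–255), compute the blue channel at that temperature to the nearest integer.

208

M_in = 10⁶/7740 = 129.20; M_out = 129.20 + (+68) = 197.20.
T_out = 10⁶/197.20 = 5071.0 K → 5070 K; t = 50.7.
B = 138.5·ln(50.7 − 10) − 305.0 = 138.5·ln 40.7 − 305.0 = 138.5·3.7062 − 305.0 = 208.313.
Rounded: 208.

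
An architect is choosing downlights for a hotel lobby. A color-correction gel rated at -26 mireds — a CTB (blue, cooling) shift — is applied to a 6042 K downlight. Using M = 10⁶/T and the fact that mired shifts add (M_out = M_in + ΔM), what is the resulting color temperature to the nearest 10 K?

7170 K

M_in = 10⁶/6042 = 165.51 mireds.
M_out = 165.51 + (-26) = 139.51 mireds.
T_out = 10⁶/139.51 = 7168.0 K → 7170 K.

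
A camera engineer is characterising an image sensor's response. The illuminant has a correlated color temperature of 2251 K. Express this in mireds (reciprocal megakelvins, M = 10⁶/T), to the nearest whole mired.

M = 10⁶ / 2251 = 444.247 → 444 mireds.

444 mireds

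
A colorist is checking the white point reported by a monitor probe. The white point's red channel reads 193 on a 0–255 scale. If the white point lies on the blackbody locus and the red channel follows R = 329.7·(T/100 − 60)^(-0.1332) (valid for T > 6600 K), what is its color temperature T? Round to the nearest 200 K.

11600 K

(t − 60)^(-0.1332) = 193/329.7 = 0.58538.
t − 60 = 0.58538^(1/-0.1332) = 0.58538^(-7.508) = 55.713, so t = 115.713.
T = 100·t = 11571 K → 11600 K to the nearest 200 K.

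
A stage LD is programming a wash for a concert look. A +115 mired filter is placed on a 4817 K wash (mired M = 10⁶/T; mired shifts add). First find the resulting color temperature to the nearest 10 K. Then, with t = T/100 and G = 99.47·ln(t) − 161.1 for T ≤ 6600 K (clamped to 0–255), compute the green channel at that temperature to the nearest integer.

180

M_in = 10⁶/4817 = 207.60; M_out = 207.60 + (+115) = 322.60.
T_out = 10⁶/322.60 = 3099.8 K → 3100 K; t = 31.
G = 99.47·ln 31 − 161.1 = 99.47·3.4340 − 161.1 = 180.479.
Rounded: 180.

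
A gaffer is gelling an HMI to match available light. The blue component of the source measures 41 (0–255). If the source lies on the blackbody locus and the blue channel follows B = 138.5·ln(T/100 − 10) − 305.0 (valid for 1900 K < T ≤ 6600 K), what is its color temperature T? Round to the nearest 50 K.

ln(t − 10) = (41 + 305.0) / 138.5 = 2.4982.
t − 10 = e^2.4982 = 12.161, so t = 22.161.
T = 100·t = 2216 K → 2200 K to the nearest 50 K.

2200 K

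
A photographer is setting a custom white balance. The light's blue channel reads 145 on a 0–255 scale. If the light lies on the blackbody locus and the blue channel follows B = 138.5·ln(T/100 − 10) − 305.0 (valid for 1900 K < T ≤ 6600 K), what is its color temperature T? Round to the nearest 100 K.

3600 K

ln(t − 10) = (145 + 305.0) / 138.5 = 3.2491.
t − 10 = e^3.2491 = 25.767, so t = 35.767.
T = 100·t = 3577 K → 3600 K to the nearest 100 K.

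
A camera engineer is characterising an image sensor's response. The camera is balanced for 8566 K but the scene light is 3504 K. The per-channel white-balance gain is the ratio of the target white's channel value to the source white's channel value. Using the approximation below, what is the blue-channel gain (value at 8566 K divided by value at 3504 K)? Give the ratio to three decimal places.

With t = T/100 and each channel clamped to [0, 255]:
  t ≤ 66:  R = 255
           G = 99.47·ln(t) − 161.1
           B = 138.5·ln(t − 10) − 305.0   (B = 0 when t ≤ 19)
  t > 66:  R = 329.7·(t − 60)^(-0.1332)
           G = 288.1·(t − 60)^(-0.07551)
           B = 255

At 3504 K (t = 35.04):
  B = 138.5·ln(35.04 − 10) − 305.0 = 138.5·ln 25.04 − 305.0 = 138.5·3.2205 − 305.0 = 141.036.
At 8566 K (t = 85.66):
  B = 255 by definition for t > 66.
Gain = 255.000 / 141.036 = 1.8081 → 1.808.

1.808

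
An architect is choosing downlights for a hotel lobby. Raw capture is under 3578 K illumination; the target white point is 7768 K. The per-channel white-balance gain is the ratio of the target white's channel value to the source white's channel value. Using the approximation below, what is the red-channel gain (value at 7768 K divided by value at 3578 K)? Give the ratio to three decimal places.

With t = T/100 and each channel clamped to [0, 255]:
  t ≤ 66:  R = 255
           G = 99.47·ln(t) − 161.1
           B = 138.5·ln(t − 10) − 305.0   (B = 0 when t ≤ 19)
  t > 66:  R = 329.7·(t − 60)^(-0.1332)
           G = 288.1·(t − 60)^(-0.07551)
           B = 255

0.882

At 3578 K (t = 35.78):
  R = 255 by definition for t ≤ 66.
At 7768 K (t = 77.68):
  R = 329.7·(77.68 − 60)^(-0.1332) = 329.7·17.68^(-0.1332) = 329.7·0.68208 = 224.882.
Gain = 224.882 / 255.000 = 0.8819 → 0.882.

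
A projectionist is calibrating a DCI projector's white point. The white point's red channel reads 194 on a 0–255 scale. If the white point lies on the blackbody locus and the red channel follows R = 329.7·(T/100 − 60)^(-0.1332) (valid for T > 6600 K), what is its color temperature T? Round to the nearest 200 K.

(t − 60)^(-0.1332) = 194/329.7 = 0.58841.
t − 60 = 0.58841^(1/-0.1332) = 0.58841^(-7.508) = 53.593, so t = 113.593.
T = 100·t = 11359 K → 11400 K to the nearest 200 K.

11400 K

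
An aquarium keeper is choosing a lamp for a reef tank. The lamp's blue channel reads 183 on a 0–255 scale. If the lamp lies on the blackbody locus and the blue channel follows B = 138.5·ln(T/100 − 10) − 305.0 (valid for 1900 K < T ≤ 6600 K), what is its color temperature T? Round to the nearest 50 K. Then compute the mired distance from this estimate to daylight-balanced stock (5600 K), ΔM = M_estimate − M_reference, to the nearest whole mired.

ln(t − 10) = (183 + 305.0) / 138.5 = 3.5235.
t − 10 = e^3.5235 = 33.902, so t = 43.902.
T = 100·t = 4390 K → 4400 K to the nearest 50 K.
M_estimate = 10⁶/4400 = 227.27; M_reference = 10⁶/5600 = 178.57.
ΔM = 227.27 − 178.57 = 48.70 → +49 mireds.

+49 mireds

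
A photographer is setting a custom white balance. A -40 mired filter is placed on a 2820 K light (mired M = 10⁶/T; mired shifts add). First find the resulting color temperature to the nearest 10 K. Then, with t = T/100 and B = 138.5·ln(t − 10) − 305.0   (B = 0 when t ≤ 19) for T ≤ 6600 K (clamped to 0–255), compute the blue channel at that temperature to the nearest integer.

M_in = 10⁶/2820 = 354.61; M_out = 354.61 + (-40) = 314.61.
T_out = 10⁶/314.61 = 3178.5 K → 3180 K; t = 31.8.
B = 138.5·ln(31.8 − 10) − 305.0 = 138.5·ln 21.8 − 305.0 = 138.5·3.0819 − 305.0 = 121.845.
Rounded: 122.

122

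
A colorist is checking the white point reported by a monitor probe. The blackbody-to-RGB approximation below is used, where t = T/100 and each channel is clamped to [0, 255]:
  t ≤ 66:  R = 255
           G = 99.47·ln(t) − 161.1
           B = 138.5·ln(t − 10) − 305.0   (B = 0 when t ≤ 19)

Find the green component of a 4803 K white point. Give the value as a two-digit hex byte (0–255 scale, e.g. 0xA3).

t = 4803/100 = 48.03; the t ≤ 66 branch applies.
G = 99.47·ln 48.03 − 161.1 = 99.47·3.8718 − 161.1 = 224.031.
Rounded: 224; in hex, 0xE0.

0xE0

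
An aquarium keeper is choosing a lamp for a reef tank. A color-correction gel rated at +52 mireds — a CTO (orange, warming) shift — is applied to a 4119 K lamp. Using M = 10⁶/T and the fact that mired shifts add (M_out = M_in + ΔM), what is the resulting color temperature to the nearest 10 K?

M_in = 10⁶/4119 = 242.78 mireds.
M_out = 242.78 + (+52) = 294.78 mireds.
T_out = 10⁶/294.78 = 3392.4 K → 3390 K.

3390 K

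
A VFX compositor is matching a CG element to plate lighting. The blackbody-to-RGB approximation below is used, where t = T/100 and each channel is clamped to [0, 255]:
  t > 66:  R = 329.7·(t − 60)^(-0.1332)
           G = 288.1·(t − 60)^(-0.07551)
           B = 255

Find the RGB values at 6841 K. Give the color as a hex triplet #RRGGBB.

#F8F5FF

t = 6841/100 = 68.41; the t > 66 branch applies.
R = 329.7·(68.41 − 60)^(-0.1332) = 329.7·8.41^(-0.1332) = 329.7·0.75304 = 248.277.
G = 288.1·(68.41 − 60)^(-0.07551) = 288.1·8.41^(-0.07551) = 288.1·0.85147 = 245.308.
B = 255 by definition for t > 66.
Rounded: (248, 245, 255).
In hex: #F8F5FF.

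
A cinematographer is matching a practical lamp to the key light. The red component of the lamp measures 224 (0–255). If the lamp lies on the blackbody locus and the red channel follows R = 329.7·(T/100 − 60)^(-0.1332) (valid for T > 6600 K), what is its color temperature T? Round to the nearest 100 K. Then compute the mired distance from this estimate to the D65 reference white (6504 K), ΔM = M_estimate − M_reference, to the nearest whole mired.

-26 mireds

(t − 60)^(-0.1332) = 224/329.7 = 0.67941.
t − 60 = 0.67941^(1/-0.1332) = 0.67941^(-7.508) = 18.209, so t = 78.209.
T = 100·t = 7821 K → 7800 K to the nearest 100 K.
M_estimate = 10⁶/7800 = 128.21; M_reference = 10⁶/6504 = 153.75.
ΔM = 128.21 − 153.75 = -25.55 → -26 mireds.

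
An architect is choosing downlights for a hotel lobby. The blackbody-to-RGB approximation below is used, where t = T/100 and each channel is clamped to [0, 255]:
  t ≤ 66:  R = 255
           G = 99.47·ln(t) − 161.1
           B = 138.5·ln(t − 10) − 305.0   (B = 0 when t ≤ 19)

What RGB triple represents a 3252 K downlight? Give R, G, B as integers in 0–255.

R=255, G=185, B=126

t = 3252/100 = 32.52; the t ≤ 66 branch applies.
R = 255 by definition for t ≤ 66.
G = 99.47·ln 32.52 − 161.1 = 99.47·3.4819 − 161.1 = 185.240.
B = 138.5·ln(32.52 − 10) − 305.0 = 138.5·ln 22.52 − 305.0 = 138.5·3.1144 − 305.0 = 126.345.
Rounded: (255, 185, 126).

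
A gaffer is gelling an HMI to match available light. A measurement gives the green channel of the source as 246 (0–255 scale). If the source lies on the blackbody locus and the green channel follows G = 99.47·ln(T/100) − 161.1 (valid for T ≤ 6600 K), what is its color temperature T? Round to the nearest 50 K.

ln t = (246 + 161.1) / 99.47 = 4.0927.
t = e^4.0927 = 59.901.
T = 100·t = 5990 K → 6000 K to the nearest 50 K.

6000 K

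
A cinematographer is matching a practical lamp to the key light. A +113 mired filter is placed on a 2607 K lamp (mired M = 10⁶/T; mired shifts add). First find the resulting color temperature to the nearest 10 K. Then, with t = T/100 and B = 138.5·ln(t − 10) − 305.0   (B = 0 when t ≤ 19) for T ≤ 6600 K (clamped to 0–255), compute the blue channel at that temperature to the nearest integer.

M_in = 10⁶/2607 = 383.58; M_out = 383.58 + (+113) = 496.58.
T_out = 10⁶/496.58 = 2013.8 K → 2010 K; t = 20.1.
B = 138.5·ln(20.1 − 10) − 305.0 = 138.5·ln 10.1 − 305.0 = 138.5·2.3125 − 305.0 = 15.286.
Rounded: 15.

15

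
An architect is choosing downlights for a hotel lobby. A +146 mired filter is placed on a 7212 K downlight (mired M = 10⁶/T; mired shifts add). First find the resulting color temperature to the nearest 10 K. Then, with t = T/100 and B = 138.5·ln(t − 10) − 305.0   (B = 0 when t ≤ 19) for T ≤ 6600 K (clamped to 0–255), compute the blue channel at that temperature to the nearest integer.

M_in = 10⁶/7212 = 138.66; M_out = 138.66 + (+146) = 284.66.
T_out = 10⁶/284.66 = 3513.0 K → 3510 K; t = 35.1.
B = 138.5·ln(35.1 − 10) − 305.0 = 138.5·ln 25.1 − 305.0 = 138.5·3.2229 − 305.0 = 141.367.
Rounded: 141.

141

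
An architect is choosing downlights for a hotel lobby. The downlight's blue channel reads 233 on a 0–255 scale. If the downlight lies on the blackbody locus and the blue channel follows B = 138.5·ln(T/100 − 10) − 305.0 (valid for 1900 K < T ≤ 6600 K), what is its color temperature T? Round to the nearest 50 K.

ln(t − 10) = (233 + 305.0) / 138.5 = 3.8845.
t − 10 = e^3.8845 = 48.641, so t = 58.641.
T = 100·t = 5864 K → 5850 K to the nearest 50 K.

5850 K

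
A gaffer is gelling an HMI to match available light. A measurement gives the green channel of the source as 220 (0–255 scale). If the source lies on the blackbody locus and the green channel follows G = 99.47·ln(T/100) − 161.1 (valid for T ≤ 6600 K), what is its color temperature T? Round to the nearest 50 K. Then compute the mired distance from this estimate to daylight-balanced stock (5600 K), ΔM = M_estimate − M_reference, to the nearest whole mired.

ln t = (220 + 161.1) / 99.47 = 3.8313.
t = e^3.8313 = 46.123.
T = 100·t = 4612 K → 4600 K to the nearest 50 K.
M_estimate = 10⁶/4600 = 217.39; M_reference = 10⁶/5600 = 178.57.
ΔM = 217.39 − 178.57 = 38.82 → +39 mireds.

+39 mireds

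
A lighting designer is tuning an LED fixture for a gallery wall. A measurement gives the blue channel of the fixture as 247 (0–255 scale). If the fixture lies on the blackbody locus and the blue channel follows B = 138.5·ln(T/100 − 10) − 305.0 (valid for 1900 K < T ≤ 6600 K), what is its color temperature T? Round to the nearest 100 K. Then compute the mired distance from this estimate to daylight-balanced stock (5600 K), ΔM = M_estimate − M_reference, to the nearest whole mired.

ln(t − 10) = (247 + 305.0) / 138.5 = 3.9856.
t − 10 = e^3.9856 = 53.815, so t = 63.815.
T = 100·t = 6382 K → 6400 K to the nearest 100 K.
M_estimate = 10⁶/6400 = 156.25; M_reference = 10⁶/5600 = 178.57.
ΔM = 156.25 − 178.57 = -22.32 → -22 mireds.

-22 mireds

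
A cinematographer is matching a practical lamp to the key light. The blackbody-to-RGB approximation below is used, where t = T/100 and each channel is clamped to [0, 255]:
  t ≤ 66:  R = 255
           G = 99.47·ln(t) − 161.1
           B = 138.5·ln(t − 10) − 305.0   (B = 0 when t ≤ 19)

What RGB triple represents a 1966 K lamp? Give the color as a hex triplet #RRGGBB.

#FF8709

t = 1966/100 = 19.66; the t ≤ 66 branch applies.
R = 255 by definition for t ≤ 66.
G = 99.47·ln 19.66 − 161.1 = 99.47·2.9786 − 161.1 = 135.180.
B = 138.5·ln(19.66 − 10) − 305.0 = 138.5·ln 9.66 − 305.0 = 138.5·2.2680 − 305.0 = 9.117.
Rounded: (255, 135, 9).
In hex: #FF8709.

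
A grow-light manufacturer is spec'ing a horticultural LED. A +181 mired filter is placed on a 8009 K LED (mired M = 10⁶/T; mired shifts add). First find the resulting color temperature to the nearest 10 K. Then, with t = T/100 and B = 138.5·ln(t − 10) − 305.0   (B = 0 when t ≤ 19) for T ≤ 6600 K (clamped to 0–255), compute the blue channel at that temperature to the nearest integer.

127

M_in = 10⁶/8009 = 124.86; M_out = 124.86 + (+181) = 305.86.
T_out = 10⁶/305.86 = 3269.5 K → 3270 K; t = 32.7.
B = 138.5·ln(32.7 − 10) − 305.0 = 138.5·ln 22.7 − 305.0 = 138.5·3.1224 − 305.0 = 127.448.
Rounded: 127.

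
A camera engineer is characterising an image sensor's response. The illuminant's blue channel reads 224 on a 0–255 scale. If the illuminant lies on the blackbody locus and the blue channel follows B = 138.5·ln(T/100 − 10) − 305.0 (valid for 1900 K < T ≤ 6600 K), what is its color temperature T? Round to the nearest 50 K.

ln(t − 10) = (224 + 305.0) / 138.5 = 3.8195.
t − 10 = e^3.8195 = 45.581, so t = 55.581.
T = 100·t = 5558 K → 5550 K to the nearest 50 K.

5550 K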